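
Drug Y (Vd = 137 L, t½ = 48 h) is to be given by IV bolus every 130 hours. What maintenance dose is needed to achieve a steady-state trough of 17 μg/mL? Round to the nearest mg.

12893 mg

τ/t½ = 130/48 ≈ 2.7083, so f = (1/2)^(130/48) ≈ 0.153007.
Cmin,ss = (D/Vd)·f/(1−f), so D = Cmin,ss·Vd·(1−f)/f.
D = 17 × 137 × (1−f)/f ≈ 17 × 137 × 5.53565 ≈ 12892.53 mg.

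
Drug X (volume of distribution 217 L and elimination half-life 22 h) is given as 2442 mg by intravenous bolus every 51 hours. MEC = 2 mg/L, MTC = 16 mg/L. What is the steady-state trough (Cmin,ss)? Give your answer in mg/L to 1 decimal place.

Over one 51-h interval, 51/22 ≈ 2.3182 half-lives elapse, leaving f ≈ 0.2005 of each dose.
Single-dose peak C₀ = D/Vd = 2442/217 ≈ 11.253 mg/L.
Steady-state trough Cmin,ss = C₀·f/(1−f) ≈ 11.253 × 0.2005/0.7995 ≈ 2.822 mg/L.
Trough 2.8 mg/L vs MEC 2 mg/L: adequate.

2.8 mg/L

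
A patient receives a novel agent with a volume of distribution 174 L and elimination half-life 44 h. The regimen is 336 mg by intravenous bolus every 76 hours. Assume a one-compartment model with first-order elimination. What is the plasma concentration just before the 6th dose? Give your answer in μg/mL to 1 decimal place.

0.8 μg/mL

f = (1/2)^(τ/t½) = (1/2)^(76/44) ≈ 0.3020.
C₀ = D/Vd = 336/174 ≈ 1.931 μg/mL.
Before the 6th dose, 5 doses have been given. Superposition: Cmin = C₀·(f + f² + … + f^5).
≈ 1.931 × (0.3020 + 0.0912 + 0.0275 + 0.0083 + 0.0025) ≈ 1.931 × 0.4315 ≈ 0.833 μg/mL.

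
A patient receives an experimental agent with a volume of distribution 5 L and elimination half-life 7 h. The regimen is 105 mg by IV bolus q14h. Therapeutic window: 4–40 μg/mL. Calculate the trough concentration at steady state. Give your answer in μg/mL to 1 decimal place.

The dosing interval is 2 half-lives, so f = 2^(−2) = 0.25.
At steady state, R = 1/(1 − 0.25) = 4/3.
Single-dose peak C₀ = D/Vd = 105/5 = 21 μg/mL.
Steady-state peak Cmax,ss = C₀·R = 21 × 4/3 ≈ 28.000 μg/mL.
Steady-state trough Cmin,ss = Cmax,ss·f ≈ 28.000 × 0.25 ≈ 7.000 μg/mL.
Trough 7.0 μg/mL vs MEC 4 μg/mL: adequate.

7.0 μg/mL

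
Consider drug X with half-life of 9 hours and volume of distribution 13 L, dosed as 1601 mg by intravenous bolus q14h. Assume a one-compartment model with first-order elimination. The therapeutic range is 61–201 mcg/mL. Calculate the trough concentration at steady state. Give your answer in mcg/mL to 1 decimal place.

63.5 mcg/mL

τ/t½ = 14/9 ≈ 1.5556, so fraction remaining f = (1/2)^(14/9) ≈ 0.3402.
Accumulation ratio R = 1/(1 − f) ≈ 1/0.6598 ≈ 1.5156.
Single-dose peak C₀ = D/Vd = 1601/13 ≈ 123.154 mcg/mL.
Cmax,ss = C₀/(1 − f) ≈ 123.154/0.6598 ≈ 186.654 mcg/mL.
Steady-state trough Cmin,ss = Cmax,ss·f ≈ 186.654 × 0.3402 ≈ 63.500 mcg/mL.
Trough 63.5 mcg/mL vs MEC 61 mcg/mL: adequate.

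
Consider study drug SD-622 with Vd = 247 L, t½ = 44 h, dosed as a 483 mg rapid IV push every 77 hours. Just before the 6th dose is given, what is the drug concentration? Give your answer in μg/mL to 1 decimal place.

f = (1/2)^(τ/t½) = (1/2)^(77/44) ≈ 0.2973.
C₀ = D/Vd = 483/247 ≈ 1.955 μg/mL.
Before the 6th dose, 5 doses have been given. Superposition: Cmin = C₀·(f + f² + … + f^5).
≈ 1.955 × (0.2973 + 0.0884 + 0.0263 + 0.0078 + 0.0023) ≈ 1.955 × 0.4221 ≈ 0.825 μg/mL.

0.8 μg/mL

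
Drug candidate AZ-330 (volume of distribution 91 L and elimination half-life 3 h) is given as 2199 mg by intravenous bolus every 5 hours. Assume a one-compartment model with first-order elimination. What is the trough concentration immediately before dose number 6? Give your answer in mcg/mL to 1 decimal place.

11.1 mcg/mL

f = (1/2)^(τ/t½) = (1/2)^(5/3) ≈ 0.3150.
C₀ = D/Vd = 2199/91 ≈ 24.165 mcg/mL.
Before the 6th dose, 5 doses have been given. Superposition: Cmin = C₀·(f + f² + … + f^5).
≈ 24.165 × (0.3150 + 0.0992 + 0.0313 + 0.0098 + 0.0031) ≈ 24.165 × 0.4584 ≈ 11.077 mcg/mL.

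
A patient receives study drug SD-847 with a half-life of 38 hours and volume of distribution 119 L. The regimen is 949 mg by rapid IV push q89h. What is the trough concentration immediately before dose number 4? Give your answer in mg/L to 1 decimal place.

f = (1/2)^(τ/t½) = (1/2)^(89/38) ≈ 0.1972.
C₀ = D/Vd = 949/119 ≈ 7.975 mg/L.
Before the 4th dose, 3 doses have been given. Superposition: Cmin = C₀·(f + f² + … + f^3).
≈ 7.975 × (0.1972 + 0.0389 + 0.0077) ≈ 7.975 × 0.2438 ≈ 1.944 mg/L.

1.9 mg/L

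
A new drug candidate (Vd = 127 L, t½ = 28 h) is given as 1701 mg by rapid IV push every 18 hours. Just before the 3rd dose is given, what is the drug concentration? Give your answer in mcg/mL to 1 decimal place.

f = (1/2)^(τ/t½) = (1/2)^(18/28) ≈ 0.6404.
C₀ = D/Vd = 1701/127 ≈ 13.394 mcg/mL.
Before the 3rd dose, 2 doses have been given. Superposition: Cmin = C₀·(f + f²).
≈ 13.394 × (0.6404 + 0.4101) ≈ 13.394 × 1.0505 ≈ 14.070 mcg/mL.

14.1 mcg/mL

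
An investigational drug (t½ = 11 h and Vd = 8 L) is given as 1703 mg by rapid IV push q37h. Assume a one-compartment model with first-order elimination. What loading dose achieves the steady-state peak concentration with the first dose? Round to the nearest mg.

f = (1/2)^(37/11) ≈ 0.097150; accumulation ratio R = 1/(1−f) ≈ 1.10760.
Loading dose to hit Cmax,ss on first dose: D_load = D_maint·R ≈ 1703 × 1.10760 ≈ 1886.24 mg.

1886 mg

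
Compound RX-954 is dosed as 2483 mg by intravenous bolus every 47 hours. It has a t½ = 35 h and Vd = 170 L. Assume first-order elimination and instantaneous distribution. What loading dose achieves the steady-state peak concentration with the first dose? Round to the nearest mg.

4099 mg

f = (1/2)^(47/35) ≈ 0.394239; accumulation ratio R = 1/(1−f) ≈ 1.65082.
Loading dose to hit Cmax,ss on first dose: D_load = D_maint·R ≈ 2483 × 1.65082 ≈ 4098.99 mg.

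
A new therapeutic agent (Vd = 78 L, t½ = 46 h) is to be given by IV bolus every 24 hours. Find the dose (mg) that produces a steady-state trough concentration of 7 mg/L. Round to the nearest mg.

τ/t½ = 24/46 ≈ 0.52174, so f = (1/2)^(24/46) ≈ 0.696532.
Cmin,ss = (D/Vd)·f/(1−f), so D = Cmin,ss·Vd·(1−f)/f.
D = 7 × 78 × (1−f)/f ≈ 7 × 78 × 0.43568 ≈ 237.88 mg.

238 mg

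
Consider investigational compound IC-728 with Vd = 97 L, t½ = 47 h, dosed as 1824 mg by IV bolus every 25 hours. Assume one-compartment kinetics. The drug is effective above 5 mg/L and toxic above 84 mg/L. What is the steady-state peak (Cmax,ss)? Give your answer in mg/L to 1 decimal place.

61.0 mg/L

τ/t½ = 25/47 ≈ 0.53191, so fraction remaining f = (1/2)^(25/47) ≈ 0.6916.
At steady state, accumulation factor R = 1/(1 − e^(−kτ)) ≈ 3.2425.
Each bolus raises the concentration by D/Vd = 1824/97 ≈ 18.804 mg/L.
Steady-state peak Cmax,ss = C₀·R ≈ 18.804 × 3.2425 ≈ 60.972 mg/L.
Peak 61.0 mg/L vs MTC 84 mg/L: below toxic threshold.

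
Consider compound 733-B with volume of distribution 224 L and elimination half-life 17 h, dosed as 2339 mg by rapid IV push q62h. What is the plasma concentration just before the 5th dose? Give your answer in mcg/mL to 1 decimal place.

f = (1/2)^(τ/t½) = (1/2)^(62/17) ≈ 0.0798.
C₀ = D/Vd = 2339/224 ≈ 10.442 mcg/mL.
Before the 5th dose, 4 doses have been given. Superposition: Cmin = C₀·(f + f² + … + f^4).
≈ 10.442 × (0.0798 + 0.0064 + 0.0005 + 0.0000) ≈ 10.442 × 0.0867 ≈ 0.905 mcg/mL.

0.9 mcg/mL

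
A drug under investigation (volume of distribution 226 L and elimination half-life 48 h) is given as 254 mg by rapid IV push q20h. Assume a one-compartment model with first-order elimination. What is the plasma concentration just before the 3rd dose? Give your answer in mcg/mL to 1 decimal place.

1.5 mcg/mL

f = (1/2)^(τ/t½) = (1/2)^(20/48) ≈ 0.7492.
C₀ = D/Vd = 254/226 ≈ 1.124 mcg/mL.
Before the 3rd dose, 2 doses have been given. Superposition: Cmin = C₀·(f + f²).
≈ 1.124 × (0.7492 + 0.5613) ≈ 1.124 × 1.3105 ≈ 1.473 mcg/mL.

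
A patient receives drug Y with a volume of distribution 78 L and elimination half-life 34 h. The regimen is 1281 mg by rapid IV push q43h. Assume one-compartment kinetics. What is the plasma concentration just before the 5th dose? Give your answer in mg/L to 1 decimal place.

f = (1/2)^(τ/t½) = (1/2)^(43/34) ≈ 0.4162.
C₀ = D/Vd = 1281/78 ≈ 16.423 mg/L.
Before the 5th dose, 4 doses have been given. Superposition: Cmin = C₀·(f + f² + … + f^4).
≈ 16.423 × (0.4162 + 0.1732 + 0.0721 + 0.0300) ≈ 16.423 × 0.6915 ≈ 11.357 mg/L.

11.4 mg/L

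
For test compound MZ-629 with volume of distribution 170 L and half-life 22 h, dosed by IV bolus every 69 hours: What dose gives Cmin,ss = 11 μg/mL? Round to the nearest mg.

τ/t½ = 69/22 ≈ 3.1364, so f = (1/2)^(69/22) ≈ 0.113726.
Cmin,ss = (D/Vd)·f/(1−f), so D = Cmin,ss·Vd·(1−f)/f.
D = 11 × 170 × (1−f)/f ≈ 11 × 170 × 7.79306 ≈ 14573.02 mg.

14573 mg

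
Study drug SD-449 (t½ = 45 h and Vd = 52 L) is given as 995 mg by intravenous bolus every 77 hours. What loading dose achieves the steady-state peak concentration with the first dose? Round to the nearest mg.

1433 mg

f = (1/2)^(77/45) ≈ 0.305425; accumulation ratio R = 1/(1−f) ≈ 1.43973.
Loading dose to hit Cmax,ss on first dose: D_load = D_maint·R ≈ 995 × 1.43973 ≈ 1432.53 mg.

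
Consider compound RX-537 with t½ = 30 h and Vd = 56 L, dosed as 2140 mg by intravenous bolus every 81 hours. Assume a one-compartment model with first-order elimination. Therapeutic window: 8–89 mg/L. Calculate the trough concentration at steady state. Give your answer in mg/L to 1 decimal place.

7.0 mg/L

τ/t½ = 81/30 ≈ 2.7, so fraction remaining f = (1/2)^(81/30) ≈ 0.1539.
Single-dose peak C₀ = D/Vd = 2140/56 ≈ 38.214 mg/L.
Steady-state trough Cmin,ss = C₀·f/(1−f) ≈ 38.214 × 0.1539/0.8461 ≈ 6.951 mg/L.
Trough 7.0 mg/L vs MEC 8 mg/L: subtherapeutic.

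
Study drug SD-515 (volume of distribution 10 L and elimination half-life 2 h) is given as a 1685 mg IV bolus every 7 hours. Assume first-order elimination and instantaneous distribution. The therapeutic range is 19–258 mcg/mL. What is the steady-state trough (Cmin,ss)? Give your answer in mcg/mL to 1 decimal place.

k = ln2/t½ = ln2/2 ≈ 0.346574 h⁻¹; fraction remaining f = e^(−kτ) = e^(−0.346574×7) ≈ 0.0884.
At steady state, accumulation factor R = 1/(1 − e^(−kτ)) ≈ 1.0970.
Each bolus raises the concentration by D/Vd = 1685/10 ≈ 168.500 mcg/mL.
Cmax,ss = C₀/(1 − f) ≈ 168.500/0.9116 ≈ 184.840 mcg/mL.
Steady-state trough Cmin,ss = Cmax,ss·f ≈ 184.840 × 0.0884 ≈ 16.340 mcg/mL.
Trough 16.3 mcg/mL vs MEC 19 mcg/mL: subtherapeutic.

16.3 mcg/mL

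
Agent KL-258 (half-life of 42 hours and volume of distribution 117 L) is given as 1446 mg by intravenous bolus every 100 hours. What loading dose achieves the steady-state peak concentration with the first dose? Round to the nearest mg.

f = (1/2)^(100/42) ≈ 0.191983; accumulation ratio R = 1/(1−f) ≈ 1.23760.
Loading dose to hit Cmax,ss on first dose: D_load = D_maint·R ≈ 1446 × 1.23760 ≈ 1789.57 mg.

1790 mg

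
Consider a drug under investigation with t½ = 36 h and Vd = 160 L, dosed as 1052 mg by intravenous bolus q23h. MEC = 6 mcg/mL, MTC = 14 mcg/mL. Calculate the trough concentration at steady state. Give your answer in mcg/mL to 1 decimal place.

11.8 mcg/mL

k = ln2/t½ = ln2/36 ≈ 0.019254 h⁻¹; fraction remaining f = e^(−kτ) = e^(−0.019254×23) ≈ 0.6422.
Accumulation ratio R = 1/(1 − f) ≈ 1/0.3578 ≈ 2.7949.
Each bolus raises the concentration by D/Vd = 1052/160 ≈ 6.575 mcg/mL.
Steady-state peak Cmax,ss = C₀·R ≈ 6.575 × 2.7949 ≈ 18.376 mcg/mL.
Steady-state trough Cmin,ss = Cmax,ss·f ≈ 18.376 × 0.6422 ≈ 11.801 mcg/mL.
Trough 11.8 mcg/mL vs MEC 6 mcg/mL: adequate.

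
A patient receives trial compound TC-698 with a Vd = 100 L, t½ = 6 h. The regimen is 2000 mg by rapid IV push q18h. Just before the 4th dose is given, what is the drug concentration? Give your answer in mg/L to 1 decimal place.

f = (1/2)^(τ/t½) = (1/2)^(18/6) ≈ 0.1250.
C₀ = D/Vd = 2000/100 ≈ 20.000 mg/L.
Before the 4th dose, 3 doses have been given. Superposition: Cmin = C₀·(f + f² + … + f^3).
≈ 20.000 × (0.1250 + 0.0156 + 0.0020) ≈ 20.000 × 0.1426 ≈ 2.852 mg/L.

2.9 mg/L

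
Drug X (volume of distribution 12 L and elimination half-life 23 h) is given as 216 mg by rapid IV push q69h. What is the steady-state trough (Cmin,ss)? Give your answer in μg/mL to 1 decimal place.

The dosing interval is 3 half-lives, so f = 2^(−3) = 0.125.
Accumulation ratio R = 1/(1 − f) = 1/0.875 = 8/7.
Single-dose peak C₀ = D/Vd = 216/12 = 18 μg/mL.
Steady-state peak Cmax,ss = C₀·R = 18 × 8/7 ≈ 20.571 μg/mL.
Steady-state trough Cmin,ss = Cmax,ss·f ≈ 20.571 × 0.125 ≈ 2.571 μg/mL.

2.6 μg/mL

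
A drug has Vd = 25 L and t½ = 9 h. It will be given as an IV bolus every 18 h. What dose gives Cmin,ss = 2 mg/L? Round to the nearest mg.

τ/t½ = 18/9 ≈ 2, so f = (1/2)^(18/9) ≈ 0.250000.
Cmin,ss = (D/Vd)·f/(1−f), so D = Cmin,ss·Vd·(1−f)/f.
D = 2 × 25 × (1−f)/f ≈ 2 × 25 × 3.00000 ≈ 150.00 mg.

150 mg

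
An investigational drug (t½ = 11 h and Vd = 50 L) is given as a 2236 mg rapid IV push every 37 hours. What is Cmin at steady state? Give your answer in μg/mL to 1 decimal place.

Over one 37-h interval, 37/11 ≈ 3.3636 half-lives elapse, leaving f ≈ 0.0972 of each dose.
Accumulation ratio R = 1/(1 − f) ≈ 1/0.9028 ≈ 1.1077.
Each bolus raises the concentration by D/Vd = 2236/50 ≈ 44.720 μg/mL.
Cmax,ss = C₀/(1 − f) ≈ 44.720/0.9028 ≈ 49.535 μg/mL.
Steady-state trough Cmin,ss = Cmax,ss·f ≈ 49.535 × 0.0972 ≈ 4.815 μg/mL.

4.8 μg/mL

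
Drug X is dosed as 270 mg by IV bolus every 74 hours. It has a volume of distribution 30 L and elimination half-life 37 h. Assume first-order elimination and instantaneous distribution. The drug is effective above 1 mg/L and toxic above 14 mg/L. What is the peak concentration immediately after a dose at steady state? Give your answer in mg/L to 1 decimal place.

12.0 mg/L

τ = 74 h = 2 half-lives, so f = (1/2)^2 = 0.25.
At steady state, R = 1/(1 − 0.25) = 4/3.
Single-dose peak C₀ = D/Vd = 270/30 = 9 mg/L.
Steady-state peak Cmax,ss = C₀·R = 9 × 4/3 ≈ 12.000 mg/L.
Peak 12.0 mg/L vs MTC 14 mg/L: below toxic threshold.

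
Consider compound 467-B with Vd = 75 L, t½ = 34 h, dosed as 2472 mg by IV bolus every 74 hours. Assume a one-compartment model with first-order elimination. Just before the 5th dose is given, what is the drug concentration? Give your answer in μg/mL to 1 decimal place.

9.3 μg/mL

f = (1/2)^(τ/t½) = (1/2)^(74/34) ≈ 0.2212.
C₀ = D/Vd = 2472/75 ≈ 32.960 μg/mL.
Before the 5th dose, 4 doses have been given. Superposition: Cmin = C₀·(f + f² + … + f^4).
≈ 32.960 × (0.2212 + 0.0489 + 0.0108 + 0.0024) ≈ 32.960 × 0.2833 ≈ 9.338 μg/mL.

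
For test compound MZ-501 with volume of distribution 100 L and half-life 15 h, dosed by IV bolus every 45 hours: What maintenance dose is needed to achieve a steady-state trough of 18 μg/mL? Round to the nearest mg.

τ/t½ = 45/15 ≈ 3, so f = (1/2)^(45/15) ≈ 0.125000.
Cmin,ss = (D/Vd)·f/(1−f), so D = Cmin,ss·Vd·(1−f)/f.
D = 18 × 100 × (1−f)/f ≈ 18 × 100 × 7.00000 ≈ 12600.00 mg.

12600 mg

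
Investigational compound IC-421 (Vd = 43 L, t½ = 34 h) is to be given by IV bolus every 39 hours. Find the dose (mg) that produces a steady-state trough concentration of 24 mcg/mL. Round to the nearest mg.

τ/t½ = 39/34 ≈ 1.1471, so f = (1/2)^(39/34) ≈ 0.451545.
Cmin,ss = (D/Vd)·f/(1−f), so D = Cmin,ss·Vd·(1−f)/f.
D = 24 × 43 × (1−f)/f ≈ 24 × 43 × 1.21462 ≈ 1253.49 mg.

1253 mg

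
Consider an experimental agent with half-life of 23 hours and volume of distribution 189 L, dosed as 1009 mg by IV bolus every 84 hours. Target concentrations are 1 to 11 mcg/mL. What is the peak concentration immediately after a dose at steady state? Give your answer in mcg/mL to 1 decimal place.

5.8 mcg/mL

k = ln2/t½ = ln2/23 ≈ 0.030137 h⁻¹; fraction remaining f = e^(−kτ) = e^(−0.030137×84) ≈ 0.0795.
Accumulation ratio R = 1/(1 − f) ≈ 1/0.9205 ≈ 1.0864.
Each bolus raises the concentration by D/Vd = 1009/189 ≈ 5.339 mcg/mL.
Steady-state peak Cmax,ss = C₀·R ≈ 5.339 × 1.0864 ≈ 5.800 mcg/mL.
Peak 5.8 mcg/mL vs MTC 11 mcg/mL: below toxic threshold.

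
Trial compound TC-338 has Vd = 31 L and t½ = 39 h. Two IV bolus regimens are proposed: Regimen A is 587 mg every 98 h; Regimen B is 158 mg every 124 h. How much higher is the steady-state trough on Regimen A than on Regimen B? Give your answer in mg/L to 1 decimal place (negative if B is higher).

Regimen A: f = (1/2)^(98/39) ≈ 0.1752; Cmin,ss = (587/31)·f/(1−f) ≈ 4.022 mg/L.
Regimen B: f = (1/2)^(124/39) ≈ 0.1104; Cmin,ss = (158/31)·f/(1−f) ≈ 0.633 mg/L.
Difference ≈ 4.022 − 0.633 ≈ 3.389 mg/L.

3.4 mg/L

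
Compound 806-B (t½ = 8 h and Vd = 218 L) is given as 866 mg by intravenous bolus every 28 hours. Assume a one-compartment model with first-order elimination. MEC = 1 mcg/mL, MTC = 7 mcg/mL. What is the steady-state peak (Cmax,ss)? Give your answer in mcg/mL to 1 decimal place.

k = ln2/t½ = ln2/8 ≈ 0.086643 h⁻¹; fraction remaining f = e^(−kτ) = e^(−0.086643×28) ≈ 0.0884.
Accumulation ratio R = 1/(1 − f) ≈ 1/0.9116 ≈ 1.0970.
Each bolus raises the concentration by D/Vd = 866/218 ≈ 3.972 mcg/mL.
Steady-state peak Cmax,ss = C₀·R ≈ 3.972 × 1.0970 ≈ 4.357 mcg/mL.
Peak 4.4 mcg/mL vs MTC 7 mcg/mL: below toxic threshold.

4.4 mcg/mL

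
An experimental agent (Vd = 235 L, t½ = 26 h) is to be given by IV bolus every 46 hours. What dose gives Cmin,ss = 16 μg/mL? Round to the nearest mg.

τ/t½ = 46/26 ≈ 1.7692, so f = (1/2)^(46/26) ≈ 0.293365.
Cmin,ss = (D/Vd)·f/(1−f), so D = Cmin,ss·Vd·(1−f)/f.
D = 16 × 235 × (1−f)/f ≈ 16 × 235 × 2.40872 ≈ 9056.79 mg.

9057 mg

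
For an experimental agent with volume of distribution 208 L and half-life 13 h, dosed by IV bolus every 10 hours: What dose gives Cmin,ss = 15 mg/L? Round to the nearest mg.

τ/t½ = 10/13 ≈ 0.76923, so f = (1/2)^(10/13) ≈ 0.586730.
Cmin,ss = (D/Vd)·f/(1−f), so D = Cmin,ss·Vd·(1−f)/f.
D = 15 × 208 × (1−f)/f ≈ 15 × 208 × 0.70436 ≈ 2197.60 mg.

2198 mg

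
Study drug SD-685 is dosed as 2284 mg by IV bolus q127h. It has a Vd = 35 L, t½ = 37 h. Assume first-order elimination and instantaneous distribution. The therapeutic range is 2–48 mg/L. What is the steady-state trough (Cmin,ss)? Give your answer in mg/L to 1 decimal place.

6.7 mg/L

Over one 127-h interval, 127/37 ≈ 3.4324 half-lives elapse, leaving f ≈ 0.0926 of each dose.
Accumulation ratio R = 1/(1 − f) ≈ 1/0.9074 ≈ 1.1020.
Each bolus raises the concentration by D/Vd = 2284/35 ≈ 65.257 mg/L.
Cmax,ss = C₀/(1 − f) ≈ 65.257/0.9074 ≈ 71.916 mg/L.
One interval later, Cmin,ss = Cmax,ss·e^(−kτ) ≈ 71.916 × 0.0926 ≈ 6.659 mg/L.
Trough 6.7 mg/L vs MEC 2 mg/L: adequate.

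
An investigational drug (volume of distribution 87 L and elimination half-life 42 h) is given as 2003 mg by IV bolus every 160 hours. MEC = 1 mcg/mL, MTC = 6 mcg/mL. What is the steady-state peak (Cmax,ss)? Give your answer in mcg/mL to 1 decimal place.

24.8 mcg/mL

τ/t½ = 160/42 ≈ 3.8095, so fraction remaining f = (1/2)^(160/42) ≈ 0.0713.
Accumulation ratio R = 1/(1 − f) ≈ 1/0.9287 ≈ 1.0768.
Each bolus raises the concentration by D/Vd = 2003/87 ≈ 23.023 mcg/mL.
Steady-state peak Cmax,ss = C₀·R ≈ 23.023 × 1.0768 ≈ 24.791 mcg/mL.
Peak 24.8 mcg/mL vs MTC 6 mcg/mL: exceeds toxic threshold.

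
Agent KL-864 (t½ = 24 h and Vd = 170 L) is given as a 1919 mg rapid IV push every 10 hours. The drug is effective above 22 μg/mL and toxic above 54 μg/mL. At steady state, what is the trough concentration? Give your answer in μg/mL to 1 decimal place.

Over one 10-h interval, 10/24 ≈ 0.41667 half-lives elapse, leaving f ≈ 0.7492 of each dose.
At steady state, accumulation factor R = 1/(1 − e^(−kτ)) ≈ 3.9872.
Each bolus raises the concentration by D/Vd = 1919/170 ≈ 11.288 μg/mL.
Cmax,ss = C₀/(1 − f) ≈ 11.288/0.2508 ≈ 45.008 μg/mL.
One interval later, Cmin,ss = Cmax,ss·e^(−kτ) ≈ 45.008 × 0.7492 ≈ 33.720 μg/mL.
Trough 33.7 μg/mL vs MEC 22 μg/mL: adequate.

33.7 μg/mL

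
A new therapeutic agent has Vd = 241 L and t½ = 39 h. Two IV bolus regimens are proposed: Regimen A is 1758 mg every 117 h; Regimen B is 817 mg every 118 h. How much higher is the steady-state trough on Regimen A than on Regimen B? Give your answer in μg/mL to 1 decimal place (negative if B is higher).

Regimen A: f = (1/2)^(117/39) ≈ 0.1250; Cmin,ss = (1758/241)·f/(1−f) ≈ 1.042 μg/mL.
Regimen B: f = (1/2)^(118/39) ≈ 0.1228; Cmin,ss = (817/241)·f/(1−f) ≈ 0.475 μg/mL.
Difference ≈ 1.042 − 0.475 ≈ 0.567 μg/mL.

0.6 μg/mL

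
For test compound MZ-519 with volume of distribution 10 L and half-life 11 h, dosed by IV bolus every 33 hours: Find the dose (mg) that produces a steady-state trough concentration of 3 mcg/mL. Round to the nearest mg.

210 mg

τ/t½ = 33/11 ≈ 3, so f = (1/2)^(33/11) ≈ 0.125000.
Cmin,ss = (D/Vd)·f/(1−f), so D = Cmin,ss·Vd·(1−f)/f.
D = 3 × 10 × (1−f)/f ≈ 3 × 10 × 7.00000 ≈ 210.00 mg.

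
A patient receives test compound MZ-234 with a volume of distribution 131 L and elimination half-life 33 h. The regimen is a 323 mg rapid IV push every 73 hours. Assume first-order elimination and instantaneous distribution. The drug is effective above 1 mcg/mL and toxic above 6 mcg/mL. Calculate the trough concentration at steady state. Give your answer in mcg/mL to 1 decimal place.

0.7 mcg/mL

k = ln2/t½ = ln2/33 ≈ 0.021004 h⁻¹; fraction remaining f = e^(−kτ) = e^(−0.021004×73) ≈ 0.2158.
Each bolus raises the concentration by D/Vd = 323/131 ≈ 2.466 mcg/mL.
Steady-state trough Cmin,ss = C₀·f/(1−f) ≈ 2.466 × 0.2158/0.7842 ≈ 0.679 mcg/mL.
Trough 0.7 mcg/mL vs MEC 1 mcg/mL: subtherapeutic.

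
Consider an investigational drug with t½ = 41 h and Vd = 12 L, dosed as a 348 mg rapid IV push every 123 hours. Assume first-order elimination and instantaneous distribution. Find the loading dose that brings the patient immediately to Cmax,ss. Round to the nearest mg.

f = (1/2)^(123/41) ≈ 0.125000; accumulation ratio R = 1/(1−f) ≈ 1.14286.
Loading dose to hit Cmax,ss on first dose: D_load = D_maint·R ≈ 348 × 1.14286 ≈ 397.72 mg.

398 mg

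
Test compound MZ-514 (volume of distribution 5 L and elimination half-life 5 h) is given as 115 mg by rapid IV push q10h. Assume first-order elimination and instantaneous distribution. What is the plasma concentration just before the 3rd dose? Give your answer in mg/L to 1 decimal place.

f = (1/2)^(τ/t½) = (1/2)^(10/5) ≈ 0.2500.
C₀ = D/Vd = 115/5 ≈ 23.000 mg/L.
Before the 3rd dose, 2 doses have been given. Superposition: Cmin = C₀·(f + f²).
≈ 23.000 × (0.2500 + 0.0625) ≈ 23.000 × 0.3125 ≈ 7.188 mg/L.

7.2 mg/L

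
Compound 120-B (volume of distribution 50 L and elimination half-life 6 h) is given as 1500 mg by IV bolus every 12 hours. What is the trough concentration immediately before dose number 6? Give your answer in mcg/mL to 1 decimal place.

10.0 mcg/mL

f = (1/2)^(τ/t½) = (1/2)^(12/6) ≈ 0.2500.
C₀ = D/Vd = 1500/50 ≈ 30.000 mcg/mL.
Before the 6th dose, 5 doses have been given. Superposition: Cmin = C₀·(f + f² + … + f^5).
≈ 30.000 × (0.2500 + 0.0625 + 0.0156 + 0.0039 + 0.0010) ≈ 30.000 × 0.3330 ≈ 9.990 mcg/mL.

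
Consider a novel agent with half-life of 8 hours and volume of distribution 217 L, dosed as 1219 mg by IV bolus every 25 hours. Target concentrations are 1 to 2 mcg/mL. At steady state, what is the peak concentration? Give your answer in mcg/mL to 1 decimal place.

6.3 mcg/mL

Over one 25-h interval, 25/8 ≈ 3.125 half-lives elapse, leaving f ≈ 0.1146 of each dose.
At steady state, accumulation factor R = 1/(1 − e^(−kτ)) ≈ 1.1294.
Each bolus raises the concentration by D/Vd = 1219/217 ≈ 5.618 mcg/mL.
Steady-state peak Cmax,ss = C₀·R ≈ 5.618 × 1.1294 ≈ 6.345 mcg/mL.
Peak 6.3 mcg/mL vs MTC 2 mcg/mL: exceeds toxic threshold.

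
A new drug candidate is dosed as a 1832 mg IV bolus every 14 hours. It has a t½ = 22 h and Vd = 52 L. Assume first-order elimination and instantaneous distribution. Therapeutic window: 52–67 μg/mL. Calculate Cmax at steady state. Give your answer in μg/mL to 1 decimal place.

98.8 μg/mL

k = ln2/t½ = ln2/22 ≈ 0.031507 h⁻¹; fraction remaining f = e^(−kτ) = e^(−0.031507×14) ≈ 0.6433.
At steady state, accumulation factor R = 1/(1 − e^(−kτ)) ≈ 2.8035.
Each bolus raises the concentration by D/Vd = 1832/52 ≈ 35.231 μg/mL.
Cmax,ss = C₀/(1 − f) ≈ 35.231/0.3567 ≈ 98.769 μg/mL.
Peak 98.8 μg/mL vs MTC 67 μg/mL: exceeds toxic threshold.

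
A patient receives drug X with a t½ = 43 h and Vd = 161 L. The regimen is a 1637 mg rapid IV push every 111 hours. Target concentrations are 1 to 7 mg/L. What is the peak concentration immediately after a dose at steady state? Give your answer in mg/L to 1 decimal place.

τ/t½ = 111/43 ≈ 2.5814, so fraction remaining f = (1/2)^(111/43) ≈ 0.1671.
Accumulation ratio R = 1/(1 − f) ≈ 1/0.8329 ≈ 1.2006.
Each bolus raises the concentration by D/Vd = 1637/161 ≈ 10.168 mg/L.
Steady-state peak Cmax,ss = C₀·R ≈ 10.168 × 1.2006 ≈ 12.208 mg/L.
Peak 12.2 mg/L vs MTC 7 mg/L: exceeds toxic threshold.

12.2 mg/L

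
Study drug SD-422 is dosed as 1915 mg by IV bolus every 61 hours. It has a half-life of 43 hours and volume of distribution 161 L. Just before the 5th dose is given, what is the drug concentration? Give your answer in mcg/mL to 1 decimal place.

f = (1/2)^(τ/t½) = (1/2)^(61/43) ≈ 0.3741.
C₀ = D/Vd = 1915/161 ≈ 11.894 mcg/mL.
Before the 5th dose, 4 doses have been given. Superposition: Cmin = C₀·(f + f² + … + f^4).
≈ 11.894 × (0.3741 + 0.1400 + 0.0524 + 0.0196) ≈ 11.894 × 0.5861 ≈ 6.971 mcg/mL.

7.0 mcg/mL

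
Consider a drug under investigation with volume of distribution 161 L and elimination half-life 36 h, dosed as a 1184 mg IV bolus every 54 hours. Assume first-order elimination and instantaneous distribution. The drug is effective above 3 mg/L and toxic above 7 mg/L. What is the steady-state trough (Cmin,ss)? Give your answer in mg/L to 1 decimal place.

k = ln2/t½ = ln2/36 ≈ 0.019254 h⁻¹; fraction remaining f = e^(−kτ) = e^(−0.019254×54) ≈ 0.3536.
At steady state, accumulation factor R = 1/(1 − e^(−kτ)) ≈ 1.5470.
Each bolus raises the concentration by D/Vd = 1184/161 ≈ 7.354 mg/L.
Cmax,ss = C₀/(1 − f) ≈ 7.354/0.6464 ≈ 11.377 mg/L.
One interval later, Cmin,ss = Cmax,ss·e^(−kτ) ≈ 11.377 × 0.3536 ≈ 4.023 mg/L.
Trough 4.0 mg/L vs MEC 3 mg/L: adequate.

4.0 mg/L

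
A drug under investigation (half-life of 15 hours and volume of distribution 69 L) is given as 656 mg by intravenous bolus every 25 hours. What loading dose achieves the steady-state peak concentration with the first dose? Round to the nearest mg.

f = (1/2)^(25/15) ≈ 0.314980; accumulation ratio R = 1/(1−f) ≈ 1.45981.
Loading dose to hit Cmax,ss on first dose: D_load = D_maint·R ≈ 656 × 1.45981 ≈ 957.64 mg.

958 mg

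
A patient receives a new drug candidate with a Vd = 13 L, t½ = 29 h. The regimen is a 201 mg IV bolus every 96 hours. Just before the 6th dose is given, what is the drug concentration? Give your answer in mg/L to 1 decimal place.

f = (1/2)^(τ/t½) = (1/2)^(96/29) ≈ 0.1008.
C₀ = D/Vd = 201/13 ≈ 15.462 mg/L.
Before the 6th dose, 5 doses have been given. Superposition: Cmin = C₀·(f + f² + … + f^5).
≈ 15.462 × (0.1008 + 0.0102 + 0.0010 + 0.0001 + 0.0000) ≈ 15.462 × 0.1121 ≈ 1.733 mg/L.

1.7 mg/L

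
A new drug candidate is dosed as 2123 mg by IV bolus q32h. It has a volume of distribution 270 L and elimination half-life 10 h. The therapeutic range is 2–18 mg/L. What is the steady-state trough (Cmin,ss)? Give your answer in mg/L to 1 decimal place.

Over one 32-h interval, 32/10 ≈ 3.2 half-lives elapse, leaving f ≈ 0.1088 of each dose.
Accumulation ratio R = 1/(1 − f) ≈ 1/0.8912 ≈ 1.1221.
Single-dose peak C₀ = D/Vd = 2123/270 ≈ 7.863 mg/L.
Cmax,ss = C₀/(1 − f) ≈ 7.863/0.8912 ≈ 8.823 mg/L.
Steady-state trough Cmin,ss = Cmax,ss·f ≈ 8.823 × 0.1088 ≈ 0.960 mg/L.
Trough 1.0 mg/L vs MEC 2 mg/L: subtherapeutic.

1.0 mg/L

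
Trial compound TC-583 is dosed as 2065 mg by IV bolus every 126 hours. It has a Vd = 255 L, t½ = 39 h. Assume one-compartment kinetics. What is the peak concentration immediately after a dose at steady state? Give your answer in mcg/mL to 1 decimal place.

k = ln2/t½ = ln2/39 ≈ 0.017773 h⁻¹; fraction remaining f = e^(−kτ) = e^(−0.017773×126) ≈ 0.1065.
At steady state, accumulation factor R = 1/(1 − e^(−kτ)) ≈ 1.1192.
Each bolus raises the concentration by D/Vd = 2065/255 ≈ 8.098 mcg/mL.
Cmax,ss = C₀/(1 − f) ≈ 8.098/0.8935 ≈ 9.063 mcg/mL.

9.1 mcg/mL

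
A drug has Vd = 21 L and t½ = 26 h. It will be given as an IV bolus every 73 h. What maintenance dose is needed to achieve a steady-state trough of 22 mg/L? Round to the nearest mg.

τ/t½ = 73/26 ≈ 2.8077, so f = (1/2)^(73/26) ≈ 0.142824.
Cmin,ss = (D/Vd)·f/(1−f), so D = Cmin,ss·Vd·(1−f)/f.
D = 22 × 21 × (1−f)/f ≈ 22 × 21 × 6.00162 ≈ 2772.75 mg.

2773 mg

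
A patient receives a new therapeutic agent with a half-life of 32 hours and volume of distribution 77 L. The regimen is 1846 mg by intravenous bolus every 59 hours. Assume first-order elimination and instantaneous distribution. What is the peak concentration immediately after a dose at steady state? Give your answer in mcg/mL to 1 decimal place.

33.2 mcg/mL

Over one 59-h interval, 59/32 ≈ 1.8438 half-lives elapse, leaving f ≈ 0.2786 of each dose.
Accumulation ratio R = 1/(1 − f) ≈ 1/0.7214 ≈ 1.3862.
Each bolus raises the concentration by D/Vd = 1846/77 ≈ 23.974 mcg/mL.
Cmax,ss = C₀/(1 − f) ≈ 23.974/0.7214 ≈ 33.233 mcg/mL.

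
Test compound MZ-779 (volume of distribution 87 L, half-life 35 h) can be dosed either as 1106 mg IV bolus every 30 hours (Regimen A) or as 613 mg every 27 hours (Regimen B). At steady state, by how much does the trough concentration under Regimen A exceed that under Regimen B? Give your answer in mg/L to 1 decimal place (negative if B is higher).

Regimen A: f = (1/2)^(30/35) ≈ 0.5520; Cmin,ss = (1106/87)·f/(1−f) ≈ 15.664 mg/L.
Regimen B: f = (1/2)^(27/35) ≈ 0.5858; Cmin,ss = (613/87)·f/(1−f) ≈ 9.965 mg/L.
Difference ≈ 15.664 − 9.965 ≈ 5.699 mg/L.

5.7 mg/L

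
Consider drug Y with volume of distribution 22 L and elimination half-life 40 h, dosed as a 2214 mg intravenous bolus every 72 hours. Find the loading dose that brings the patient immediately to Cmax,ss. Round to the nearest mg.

f = (1/2)^(72/40) ≈ 0.287175; accumulation ratio R = 1/(1−f) ≈ 1.40287.
Loading dose to hit Cmax,ss on first dose: D_load = D_maint·R ≈ 2214 × 1.40287 ≈ 3105.95 mg.

3106 mg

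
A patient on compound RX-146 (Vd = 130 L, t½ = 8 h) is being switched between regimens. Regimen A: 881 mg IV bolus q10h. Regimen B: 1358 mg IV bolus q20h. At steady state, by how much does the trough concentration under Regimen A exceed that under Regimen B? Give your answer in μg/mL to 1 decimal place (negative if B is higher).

Regimen A: f = (1/2)^(10/8) ≈ 0.4204; Cmin,ss = (881/130)·f/(1−f) ≈ 4.915 μg/mL.
Regimen B: f = (1/2)^(20/8) ≈ 0.1768; Cmin,ss = (1358/130)·f/(1−f) ≈ 2.244 μg/mL.
Difference ≈ 4.915 − 2.244 ≈ 2.671 μg/mL.

2.7 μg/mL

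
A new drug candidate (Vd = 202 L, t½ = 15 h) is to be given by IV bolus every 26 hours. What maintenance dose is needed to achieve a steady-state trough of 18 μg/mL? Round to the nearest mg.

8454 mg

τ/t½ = 26/15 ≈ 1.7333, so f = (1/2)^(26/15) ≈ 0.300756.
Cmin,ss = (D/Vd)·f/(1−f), so D = Cmin,ss·Vd·(1−f)/f.
D = 18 × 202 × (1−f)/f ≈ 18 × 202 × 2.32495 ≈ 8453.52 mg.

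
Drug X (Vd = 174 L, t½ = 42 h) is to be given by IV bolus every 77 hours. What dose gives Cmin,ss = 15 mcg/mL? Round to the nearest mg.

6691 mg

τ/t½ = 77/42 ≈ 1.8333, so f = (1/2)^(77/42) ≈ 0.280616.
Cmin,ss = (D/Vd)·f/(1−f), so D = Cmin,ss·Vd·(1−f)/f.
D = 15 × 174 × (1−f)/f ≈ 15 × 174 × 2.56359 ≈ 6690.97 mg.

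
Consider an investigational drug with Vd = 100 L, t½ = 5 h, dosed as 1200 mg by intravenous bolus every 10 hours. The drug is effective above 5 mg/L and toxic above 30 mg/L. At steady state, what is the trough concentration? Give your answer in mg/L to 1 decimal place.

τ = 10 h = 2 half-lives, so f = (1/2)^2 = 0.25.
Accumulation ratio R = 1/(1 − f) = 1/0.75 = 4/3.
Single-dose peak C₀ = D/Vd = 1200/100 = 12 mg/L.
Steady-state peak Cmax,ss = C₀·R = 12 × 4/3 ≈ 16.000 mg/L.
Steady-state trough Cmin,ss = Cmax,ss·f ≈ 16.000 × 0.25 ≈ 4.000 mg/L.
Trough 4.0 mg/L vs MEC 5 mg/L: subtherapeutic.

4.0 mg/L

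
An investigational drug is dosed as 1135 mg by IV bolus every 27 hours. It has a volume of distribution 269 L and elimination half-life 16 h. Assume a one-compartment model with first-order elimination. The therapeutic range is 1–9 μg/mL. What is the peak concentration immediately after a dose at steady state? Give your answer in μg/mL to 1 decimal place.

Over one 27-h interval, 27/16 ≈ 1.6875 half-lives elapse, leaving f ≈ 0.3105 of each dose.
At steady state, accumulation factor R = 1/(1 − e^(−kτ)) ≈ 1.4503.
Each bolus raises the concentration by D/Vd = 1135/269 ≈ 4.219 μg/mL.
Steady-state peak Cmax,ss = C₀·R ≈ 4.219 × 1.4503 ≈ 6.119 μg/mL.
Peak 6.1 μg/mL vs MTC 9 μg/mL: below toxic threshold.

6.1 μg/mL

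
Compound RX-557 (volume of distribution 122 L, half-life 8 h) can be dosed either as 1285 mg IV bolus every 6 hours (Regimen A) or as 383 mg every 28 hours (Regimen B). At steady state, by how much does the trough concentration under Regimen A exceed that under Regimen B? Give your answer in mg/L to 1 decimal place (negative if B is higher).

15.1 mg/L

Regimen A: f = (1/2)^(6/8) ≈ 0.5946; Cmin,ss = (1285/122)·f/(1−f) ≈ 15.448 mg/L.
Regimen B: f = (1/2)^(28/8) ≈ 0.0884; Cmin,ss = (383/122)·f/(1−f) ≈ 0.304 mg/L.
Difference ≈ 15.448 − 0.304 ≈ 15.144 mg/L.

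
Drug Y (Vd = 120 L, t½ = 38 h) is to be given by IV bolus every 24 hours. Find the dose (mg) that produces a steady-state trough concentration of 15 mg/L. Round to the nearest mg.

989 mg

τ/t½ = 24/38 ≈ 0.63158, so f = (1/2)^(24/38) ≈ 0.645470.
Cmin,ss = (D/Vd)·f/(1−f), so D = Cmin,ss·Vd·(1−f)/f.
D = 15 × 120 × (1−f)/f ≈ 15 × 120 × 0.54926 ≈ 988.67 mg.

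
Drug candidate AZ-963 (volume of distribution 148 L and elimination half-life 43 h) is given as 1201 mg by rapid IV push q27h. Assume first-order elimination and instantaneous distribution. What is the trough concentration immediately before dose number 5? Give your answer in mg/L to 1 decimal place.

12.3 mg/L

f = (1/2)^(τ/t½) = (1/2)^(27/43) ≈ 0.6471.
C₀ = D/Vd = 1201/148 ≈ 8.115 mg/L.
Before the 5th dose, 4 doses have been given. Superposition: Cmin = C₀·(f + f² + … + f^4).
≈ 8.115 × (0.6471 + 0.4187 + 0.2710 + 0.1753) ≈ 8.115 × 1.5121 ≈ 12.271 mg/L.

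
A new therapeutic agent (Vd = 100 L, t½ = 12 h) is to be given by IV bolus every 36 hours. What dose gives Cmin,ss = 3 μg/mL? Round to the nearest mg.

τ/t½ = 36/12 ≈ 3, so f = (1/2)^(36/12) ≈ 0.125000.
Cmin,ss = (D/Vd)·f/(1−f), so D = Cmin,ss·Vd·(1−f)/f.
D = 3 × 100 × (1−f)/f ≈ 3 × 100 × 7.00000 ≈ 2100.00 mg.

2100 mg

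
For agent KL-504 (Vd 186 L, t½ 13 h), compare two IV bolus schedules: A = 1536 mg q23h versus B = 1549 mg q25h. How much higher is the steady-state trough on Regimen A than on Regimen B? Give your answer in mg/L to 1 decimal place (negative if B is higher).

Regimen A: f = (1/2)^(23/13) ≈ 0.2934; Cmin,ss = (1536/186)·f/(1−f) ≈ 3.429 mg/L.
Regimen B: f = (1/2)^(25/13) ≈ 0.2637; Cmin,ss = (1549/186)·f/(1−f) ≈ 2.983 mg/L.
Difference ≈ 3.429 − 2.983 ≈ 0.446 mg/L.

0.4 mg/L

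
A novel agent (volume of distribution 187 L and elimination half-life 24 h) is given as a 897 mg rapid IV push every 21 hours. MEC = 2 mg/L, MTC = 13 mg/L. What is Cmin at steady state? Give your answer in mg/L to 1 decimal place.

k = ln2/t½ = ln2/24 ≈ 0.028881 h⁻¹; fraction remaining f = e^(−kτ) = e^(−0.028881×21) ≈ 0.5453.
Each bolus raises the concentration by D/Vd = 897/187 ≈ 4.797 mg/L.
Steady-state trough Cmin,ss = C₀·f/(1−f) ≈ 4.797 × 0.5453/0.4547 ≈ 5.753 mg/L.
Trough 5.8 mg/L vs MEC 2 mg/L: adequate.

5.8 mg/L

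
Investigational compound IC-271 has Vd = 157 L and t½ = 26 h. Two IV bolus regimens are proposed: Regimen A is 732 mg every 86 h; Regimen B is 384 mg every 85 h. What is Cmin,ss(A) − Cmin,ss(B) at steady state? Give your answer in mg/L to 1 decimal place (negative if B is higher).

Regimen A: f = (1/2)^(86/26) ≈ 0.1010; Cmin,ss = (732/157)·f/(1−f) ≈ 0.524 mg/L.
Regimen B: f = (1/2)^(85/26) ≈ 0.1037; Cmin,ss = (384/157)·f/(1−f) ≈ 0.283 mg/L.
Difference ≈ 0.524 − 0.283 ≈ 0.241 mg/L.

0.2 mg/L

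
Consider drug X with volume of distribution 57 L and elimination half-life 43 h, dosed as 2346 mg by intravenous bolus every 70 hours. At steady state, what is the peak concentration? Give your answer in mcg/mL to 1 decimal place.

60.8 mcg/mL

τ/t½ = 70/43 ≈ 1.6279, so fraction remaining f = (1/2)^(70/43) ≈ 0.3236.
Accumulation ratio R = 1/(1 − f) ≈ 1/0.6764 ≈ 1.4784.
Each bolus raises the concentration by D/Vd = 2346/57 ≈ 41.158 mcg/mL.
Steady-state peak Cmax,ss = C₀·R ≈ 41.158 × 1.4784 ≈ 60.848 mcg/mL.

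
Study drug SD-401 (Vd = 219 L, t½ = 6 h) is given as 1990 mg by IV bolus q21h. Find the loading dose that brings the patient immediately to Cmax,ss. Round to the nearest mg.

f = (1/2)^(21/6) ≈ 0.088388; accumulation ratio R = 1/(1−f) ≈ 1.09696.
Loading dose to hit Cmax,ss on first dose: D_load = D_maint·R ≈ 1990 × 1.09696 ≈ 2182.95 mg.

2183 mg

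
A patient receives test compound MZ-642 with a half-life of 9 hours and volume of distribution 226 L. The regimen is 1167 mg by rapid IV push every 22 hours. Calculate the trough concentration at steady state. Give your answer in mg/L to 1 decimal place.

τ/t½ = 22/9 ≈ 2.4444, so fraction remaining f = (1/2)^(22/9) ≈ 0.1837.
Accumulation ratio R = 1/(1 − f) ≈ 1/0.8163 ≈ 1.2250.
Each bolus raises the concentration by D/Vd = 1167/226 ≈ 5.164 mg/L.
Cmax,ss = C₀/(1 − f) ≈ 5.164/0.8163 ≈ 6.326 mg/L.
One interval later, Cmin,ss = Cmax,ss·e^(−kτ) ≈ 6.326 × 0.1837 ≈ 1.162 mg/L.

1.2 mg/L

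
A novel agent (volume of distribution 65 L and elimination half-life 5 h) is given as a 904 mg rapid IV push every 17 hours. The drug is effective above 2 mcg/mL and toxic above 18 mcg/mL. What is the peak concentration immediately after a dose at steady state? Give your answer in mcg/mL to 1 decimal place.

15.4 mcg/mL

Over one 17-h interval, 17/5 ≈ 3.4 half-lives elapse, leaving f ≈ 0.0947 of each dose.
Accumulation ratio R = 1/(1 − f) ≈ 1/0.9053 ≈ 1.1046.
Each bolus raises the concentration by D/Vd = 904/65 ≈ 13.908 mcg/mL.
Steady-state peak Cmax,ss = C₀·R ≈ 13.908 × 1.1046 ≈ 15.363 mcg/mL.
Peak 15.4 mcg/mL vs MTC 18 mcg/mL: below toxic threshold.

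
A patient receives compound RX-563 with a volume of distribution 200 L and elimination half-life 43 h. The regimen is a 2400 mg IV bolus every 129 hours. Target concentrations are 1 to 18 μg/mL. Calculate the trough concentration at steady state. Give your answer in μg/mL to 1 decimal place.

1.7 μg/mL

The dosing interval is 3 half-lives, so f = 2^(−3) = 0.125.
At steady state, R = 1/(1 − 0.125) = 8/7.
Single-dose peak C₀ = D/Vd = 2400/200 = 12 μg/mL.
Steady-state peak Cmax,ss = C₀·R = 12 × 8/7 ≈ 13.714 μg/mL.
Steady-state trough Cmin,ss = Cmax,ss·f ≈ 13.714 × 0.125 ≈ 1.714 μg/mL.
Trough 1.7 μg/mL vs MEC 1 μg/mL: adequate.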